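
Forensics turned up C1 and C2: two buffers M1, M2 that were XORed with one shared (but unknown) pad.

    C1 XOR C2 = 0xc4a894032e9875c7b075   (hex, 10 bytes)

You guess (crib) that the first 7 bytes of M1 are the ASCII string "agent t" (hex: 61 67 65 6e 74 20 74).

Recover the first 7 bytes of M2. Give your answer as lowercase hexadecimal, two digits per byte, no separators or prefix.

a5cff16d5ab801

Since C1 ⊕ C2 = M1 ⊕ M2, XORing with the guessed M1 bytes yields the corresponding M2 bytes: M2 = (C1 ⊕ C2) ⊕ M1.
c4 xor 61 = a5
a8 xor 67 = cf
94 xor 65 = f1
03 xor 6e = 6d
2e xor 74 = 5a
98 xor 20 = b8
75 xor 74 = 01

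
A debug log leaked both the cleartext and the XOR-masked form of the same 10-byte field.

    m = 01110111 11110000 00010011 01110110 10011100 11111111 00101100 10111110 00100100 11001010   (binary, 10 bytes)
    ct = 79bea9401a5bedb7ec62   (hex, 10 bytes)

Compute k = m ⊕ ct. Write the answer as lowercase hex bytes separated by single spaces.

0e 4e ba 36 86 a4 c1 09 c8 a8

Since ct = m ⊕ k, XORing both sides with m gives k = m ⊕ ct.
77 XOR 79 = 0e
f0 XOR be = 4e
13 XOR a9 = ba
76 XOR 40 = 36
9c XOR 1a = 86
ff XOR 5b = a4
2c XOR ed = c1
be XOR b7 = 09
24 XOR ec = c8
ca XOR 62 = a8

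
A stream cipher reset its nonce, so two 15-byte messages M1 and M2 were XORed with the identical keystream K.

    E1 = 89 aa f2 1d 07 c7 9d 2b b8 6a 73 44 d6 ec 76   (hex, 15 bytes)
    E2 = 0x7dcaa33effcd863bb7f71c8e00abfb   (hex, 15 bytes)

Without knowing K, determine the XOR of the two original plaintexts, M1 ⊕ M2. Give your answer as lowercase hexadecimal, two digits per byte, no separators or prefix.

f4605123f80a1b100f9d6fcad6478d

E1 ⊕ E2 = (M1 ⊕ K) ⊕ (M2 ⊕ K) = M1 ⊕ M2 — the shared key cancels under XOR.
89 xor 7d = f4
aa xor ca = 60
f2 xor a3 = 51
1d xor 3e = 23
07 xor ff = f8
c7 xor cd = 0a
9d xor 86 = 1b
2b xor 3b = 10
b8 xor b7 = 0f
6a xor f7 = 9d
73 xor 1c = 6f
44 xor 8e = ca
d6 xor 00 = d6
ec xor ab = 47
76 xor fb = 8d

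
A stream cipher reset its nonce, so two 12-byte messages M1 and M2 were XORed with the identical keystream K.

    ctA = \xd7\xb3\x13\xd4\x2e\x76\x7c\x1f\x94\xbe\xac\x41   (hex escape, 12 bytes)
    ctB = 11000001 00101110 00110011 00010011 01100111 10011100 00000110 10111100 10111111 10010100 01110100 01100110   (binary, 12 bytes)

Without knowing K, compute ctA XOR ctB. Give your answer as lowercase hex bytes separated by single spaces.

ctA ⊕ ctB = (M1 ⊕ K) ⊕ (M2 ⊕ K) = M1 ⊕ M2 — the shared key cancels under XOR.
byte 0: 11010111 ^ 11000001 = 00010110
byte 1: 10110011 ^ 00101110 = 10011101
byte 2: 00010011 ^ 00110011 = 00100000
byte 3: 11010100 ^ 00010011 = 11000111
byte 4: 00101110 ^ 01100111 = 01001001
byte 5: 01110110 ^ 10011100 = 11101010
byte 6: 01111100 ^ 00000110 = 01111010
byte 7: 00011111 ^ 10111100 = 10100011
byte 8: 10010100 ^ 10111111 = 00101011
byte 9: 10111110 ^ 10010100 = 00101010
byte 10: 10101100 ^ 01110100 = 11011000
byte 11: 01000001 ^ 01100110 = 00100111

16 9d 20 c7 49 ea 7a a3 2b 2a d8 27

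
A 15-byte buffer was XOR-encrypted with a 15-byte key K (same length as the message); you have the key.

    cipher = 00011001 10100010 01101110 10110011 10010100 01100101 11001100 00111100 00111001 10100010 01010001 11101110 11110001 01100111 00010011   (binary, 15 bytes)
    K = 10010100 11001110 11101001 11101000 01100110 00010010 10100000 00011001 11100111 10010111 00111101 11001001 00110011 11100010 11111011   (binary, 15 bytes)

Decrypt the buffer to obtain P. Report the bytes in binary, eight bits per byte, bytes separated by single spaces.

10001101 01101100 10000111 01011011 11110010 01110111 01101100 00100101 11011110 00110101 01101100 00100111 11000010 10000101 11101000

XOR is its own inverse, so applying the key byte-wise gives the result directly.
byte 0:  25 ⊕ 148 = 141
byte 1: 162 ⊕ 206 = 108
byte 2: 110 ⊕ 233 = 135
byte 3: 179 ⊕ 232 =  91
byte 4: 148 ⊕ 102 = 242
byte 5: 101 ⊕  18 = 119
byte 6: 204 ⊕ 160 = 108
byte 7:  60 ⊕  25 =  37
byte 8:  57 ⊕ 231 = 222
byte 9: 162 ⊕ 151 =  53
byte 10:  81 ⊕  61 = 108
byte 11: 238 ⊕ 201 =  39
byte 12: 241 ⊕  51 = 194
byte 13: 103 ⊕ 226 = 133
byte 14:  19 ⊕ 251 = 232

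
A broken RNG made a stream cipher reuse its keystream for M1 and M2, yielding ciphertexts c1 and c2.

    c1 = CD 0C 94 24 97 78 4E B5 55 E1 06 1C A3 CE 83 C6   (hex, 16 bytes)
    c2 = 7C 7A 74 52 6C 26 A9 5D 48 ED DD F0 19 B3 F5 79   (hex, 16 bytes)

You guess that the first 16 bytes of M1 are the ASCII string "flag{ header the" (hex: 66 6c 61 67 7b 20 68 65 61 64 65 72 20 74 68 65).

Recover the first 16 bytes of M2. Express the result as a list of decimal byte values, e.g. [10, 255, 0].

[215, 26, 129, 17, 128, 126, 143, 141, 124, 104, 190, 158, 154, 9, 30, 218]

First, c1 ⊕ c2 = (M1 ⊕ K) ⊕ (M2 ⊕ K) = M1 ⊕ M2, so the key drops out. Then M2 = (M1 ⊕ M2) ⊕ M1 over the first 16 bytes.
byte 0: (cd xor 7c) xor 66 = b1 xor 66 = d7
byte 1: (0c xor 7a) xor 6c = 76 xor 6c = 1a
byte 2: (94 xor 74) xor 61 = e0 xor 61 = 81
byte 3: (24 xor 52) xor 67 = 76 xor 67 = 11
byte 4: (97 xor 6c) xor 7b = fb xor 7b = 80
byte 5: (78 xor 26) xor 20 = 5e xor 20 = 7e
byte 6: (4e xor a9) xor 68 = e7 xor 68 = 8f
byte 7: (b5 xor 5d) xor 65 = e8 xor 65 = 8d
byte 8: (55 xor 48) xor 61 = 1d xor 61 = 7c
byte 9: (e1 xor ed) xor 64 = 0c xor 64 = 68
byte 10: (06 xor dd) xor 65 = db xor 65 = be
byte 11: (1c xor f0) xor 72 = ec xor 72 = 9e
byte 12: (a3 xor 19) xor 20 = ba xor 20 = 9a
byte 13: (ce xor b3) xor 74 = 7d xor 74 = 09
byte 14: (83 xor f5) xor 68 = 76 xor 68 = 1e
byte 15: (c6 xor 79) xor 65 = bf xor 65 = da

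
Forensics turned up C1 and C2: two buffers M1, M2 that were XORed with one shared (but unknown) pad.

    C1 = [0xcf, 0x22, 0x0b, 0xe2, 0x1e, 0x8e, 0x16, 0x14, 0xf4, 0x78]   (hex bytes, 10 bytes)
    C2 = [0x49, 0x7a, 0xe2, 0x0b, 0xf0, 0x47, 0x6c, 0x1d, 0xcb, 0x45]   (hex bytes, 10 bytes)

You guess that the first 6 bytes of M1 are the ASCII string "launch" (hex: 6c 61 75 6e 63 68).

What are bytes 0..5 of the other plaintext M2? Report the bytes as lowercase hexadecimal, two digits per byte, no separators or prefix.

ea399c878da1

First, C1 ⊕ C2 = (M1 ⊕ K) ⊕ (M2 ⊕ K) = M1 ⊕ M2, so the key drops out. Then M2 = (M1 ⊕ M2) ⊕ M1 over the first 6 bytes.
byte 0: (cf xor 49) xor 6c = 86 xor 6c = ea
byte 1: (22 xor 7a) xor 61 = 58 xor 61 = 39
byte 2: (0b xor e2) xor 75 = e9 xor 75 = 9c
byte 3: (e2 xor 0b) xor 6e = e9 xor 6e = 87
byte 4: (1e xor f0) xor 63 = ee xor 63 = 8d
byte 5: (8e xor 47) xor 68 = c9 xor 68 = a1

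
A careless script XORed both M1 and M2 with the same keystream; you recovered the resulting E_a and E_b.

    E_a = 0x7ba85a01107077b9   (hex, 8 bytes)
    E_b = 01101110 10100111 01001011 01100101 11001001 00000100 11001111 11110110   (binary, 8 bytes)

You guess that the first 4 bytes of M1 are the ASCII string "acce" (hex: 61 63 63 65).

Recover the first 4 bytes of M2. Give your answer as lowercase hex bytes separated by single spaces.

74 6c 72 01

First, E_a ⊕ E_b = (M1 ⊕ K) ⊕ (M2 ⊕ K) = M1 ⊕ M2, so the key drops out. Then M2 = (M1 ⊕ M2) ⊕ M1 over the first 4 bytes.
byte 0: (7b XOR 6e) XOR 61 = 15 XOR 61 = 74
byte 1: (a8 XOR a7) XOR 63 = 0f XOR 63 = 6c
byte 2: (5a XOR 4b) XOR 63 = 11 XOR 63 = 72
byte 3: (01 XOR 65) XOR 65 = 64 XOR 65 = 01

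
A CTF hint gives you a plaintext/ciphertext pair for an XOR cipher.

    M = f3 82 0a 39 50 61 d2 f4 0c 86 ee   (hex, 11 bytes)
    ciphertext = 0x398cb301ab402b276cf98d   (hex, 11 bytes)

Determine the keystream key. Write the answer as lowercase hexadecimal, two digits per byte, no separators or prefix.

Since ciphertext = M ⊕ key, XORing both sides with M gives key = M ⊕ ciphertext.
byte 0: f3 XOR 39 = ca
byte 1: 82 XOR 8c = 0e
byte 2: 0a XOR b3 = b9
byte 3: 39 XOR 01 = 38
byte 4: 50 XOR ab = fb
byte 5: 61 XOR 40 = 21
byte 6: d2 XOR 2b = f9
byte 7: f4 XOR 27 = d3
byte 8: 0c XOR 6c = 60
byte 9: 86 XOR f9 = 7f
byte 10: ee XOR 8d = 63

ca0eb938fb21f9d3607f63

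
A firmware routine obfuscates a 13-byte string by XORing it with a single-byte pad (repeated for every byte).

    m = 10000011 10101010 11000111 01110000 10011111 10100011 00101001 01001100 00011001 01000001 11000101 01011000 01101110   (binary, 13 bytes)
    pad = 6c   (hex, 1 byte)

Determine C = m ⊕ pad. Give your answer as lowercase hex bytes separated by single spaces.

ef c6 ab 1c f3 cf 45 20 75 2d a9 34 02

The 1-byte key repeats, so the effective keystream is 6c 6c 6c 6c 6c 6c 6c 6c 6c 6c 6c 6c 6c.
byte 0: 10000011 ⊕ 01101100 = 11101111
byte 1: 10101010 ⊕ 01101100 = 11000110
byte 2: 11000111 ⊕ 01101100 = 10101011
byte 3: 01110000 ⊕ 01101100 = 00011100
byte 4: 10011111 ⊕ 01101100 = 11110011
byte 5: 10100011 ⊕ 01101100 = 11001111
byte 6: 00101001 ⊕ 01101100 = 01000101
byte 7: 01001100 ⊕ 01101100 = 00100000
byte 8: 00011001 ⊕ 01101100 = 01110101
byte 9: 01000001 ⊕ 01101100 = 00101101
byte 10: 11000101 ⊕ 01101100 = 10101001
byte 11: 01011000 ⊕ 01101100 = 00110100
byte 12: 01101110 ⊕ 01101100 = 00000010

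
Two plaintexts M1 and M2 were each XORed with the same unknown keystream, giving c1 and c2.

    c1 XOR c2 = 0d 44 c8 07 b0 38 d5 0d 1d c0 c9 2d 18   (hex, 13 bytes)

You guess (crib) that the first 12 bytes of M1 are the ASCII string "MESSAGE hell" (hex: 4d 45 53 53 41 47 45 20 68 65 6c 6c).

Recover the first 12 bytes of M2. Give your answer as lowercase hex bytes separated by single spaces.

40 01 9b 54 f1 7f 90 2d 75 a5 a5 41

Since c1 ⊕ c2 = M1 ⊕ M2, XORing with the guessed M1 bytes yields the corresponding M2 bytes: M2 = (c1 ⊕ c2) ⊕ M1.
0d ^ 4d = 40
44 ^ 45 = 01
c8 ^ 53 = 9b
07 ^ 53 = 54
b0 ^ 41 = f1
38 ^ 47 = 7f
d5 ^ 45 = 90
0d ^ 20 = 2d
1d ^ 68 = 75
c0 ^ 65 = a5
c9 ^ 6c = a5
2d ^ 6c = 41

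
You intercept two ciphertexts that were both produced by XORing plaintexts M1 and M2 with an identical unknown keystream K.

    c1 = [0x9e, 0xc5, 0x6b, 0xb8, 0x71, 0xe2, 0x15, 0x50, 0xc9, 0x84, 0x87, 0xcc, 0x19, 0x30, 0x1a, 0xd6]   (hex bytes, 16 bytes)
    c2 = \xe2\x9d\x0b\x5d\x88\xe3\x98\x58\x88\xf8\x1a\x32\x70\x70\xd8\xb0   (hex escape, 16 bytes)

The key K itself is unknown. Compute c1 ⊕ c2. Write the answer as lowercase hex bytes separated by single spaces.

c1 ⊕ c2 = (M1 ⊕ K) ⊕ (M2 ⊕ K) = M1 ⊕ M2 — the shared key cancels under XOR.
9e XOR e2 = 7c
c5 XOR 9d = 58
6b XOR 0b = 60
b8 XOR 5d = e5
71 XOR 88 = f9
e2 XOR e3 = 01
15 XOR 98 = 8d
50 XOR 58 = 08
c9 XOR 88 = 41
84 XOR f8 = 7c
87 XOR 1a = 9d
cc XOR 32 = fe
19 XOR 70 = 69
30 XOR 70 = 40
1a XOR d8 = c2
d6 XOR b0 = 66

7c 58 60 e5 f9 01 8d 08 41 7c 9d fe 69 40 c2 66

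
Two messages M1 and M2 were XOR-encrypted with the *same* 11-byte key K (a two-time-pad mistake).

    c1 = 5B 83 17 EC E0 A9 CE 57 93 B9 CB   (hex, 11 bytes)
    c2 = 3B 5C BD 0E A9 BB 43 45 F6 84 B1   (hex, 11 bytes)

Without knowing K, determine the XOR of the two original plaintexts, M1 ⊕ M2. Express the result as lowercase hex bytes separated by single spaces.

c1 ⊕ c2 = (M1 ⊕ K) ⊕ (M2 ⊕ K) = M1 ⊕ M2 — the shared key cancels under XOR.
5b ^ 3b = 60
83 ^ 5c = df
17 ^ bd = aa
ec ^ 0e = e2
e0 ^ a9 = 49
a9 ^ bb = 12
ce ^ 43 = 8d
57 ^ 45 = 12
93 ^ f6 = 65
b9 ^ 84 = 3d
cb ^ b1 = 7a

60 df aa e2 49 12 8d 12 65 3d 7a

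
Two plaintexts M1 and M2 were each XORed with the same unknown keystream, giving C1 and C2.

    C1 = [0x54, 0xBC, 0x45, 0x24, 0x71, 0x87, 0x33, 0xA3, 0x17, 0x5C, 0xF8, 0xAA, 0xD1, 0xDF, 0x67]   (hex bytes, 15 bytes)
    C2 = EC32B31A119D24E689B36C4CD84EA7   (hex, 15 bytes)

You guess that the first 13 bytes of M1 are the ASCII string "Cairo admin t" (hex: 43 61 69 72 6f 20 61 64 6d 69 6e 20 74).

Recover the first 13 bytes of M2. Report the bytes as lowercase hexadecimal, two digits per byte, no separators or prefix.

fbef9f4c0f3a7621f386fac67d

First, C1 ⊕ C2 = (M1 ⊕ K) ⊕ (M2 ⊕ K) = M1 ⊕ M2, so the key drops out. Then M2 = (M1 ⊕ M2) ⊕ M1 over the first 13 bytes.
byte 0: (54 ⊕ ec) ⊕ 43 = b8 ⊕ 43 = fb
byte 1: (bc ⊕ 32) ⊕ 61 = 8e ⊕ 61 = ef
byte 2: (45 ⊕ b3) ⊕ 69 = f6 ⊕ 69 = 9f
byte 3: (24 ⊕ 1a) ⊕ 72 = 3e ⊕ 72 = 4c
byte 4: (71 ⊕ 11) ⊕ 6f = 60 ⊕ 6f = 0f
byte 5: (87 ⊕ 9d) ⊕ 20 = 1a ⊕ 20 = 3a
byte 6: (33 ⊕ 24) ⊕ 61 = 17 ⊕ 61 = 76
byte 7: (a3 ⊕ e6) ⊕ 64 = 45 ⊕ 64 = 21
byte 8: (17 ⊕ 89) ⊕ 6d = 9e ⊕ 6d = f3
byte 9: (5c ⊕ b3) ⊕ 69 = ef ⊕ 69 = 86
byte 10: (f8 ⊕ 6c) ⊕ 6e = 94 ⊕ 6e = fa
byte 11: (aa ⊕ 4c) ⊕ 20 = e6 ⊕ 20 = c6
byte 12: (d1 ⊕ d8) ⊕ 74 = 09 ⊕ 74 = 7d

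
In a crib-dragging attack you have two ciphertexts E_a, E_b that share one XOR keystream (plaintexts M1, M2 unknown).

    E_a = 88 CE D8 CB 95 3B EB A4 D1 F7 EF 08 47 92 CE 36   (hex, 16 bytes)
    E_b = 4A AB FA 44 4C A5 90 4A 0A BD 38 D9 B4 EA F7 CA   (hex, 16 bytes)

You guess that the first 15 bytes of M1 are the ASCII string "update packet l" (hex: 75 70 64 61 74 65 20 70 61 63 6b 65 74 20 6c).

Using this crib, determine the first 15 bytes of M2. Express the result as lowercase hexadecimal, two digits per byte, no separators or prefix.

b71546eeadfb5b9eba29bcb4875855

First, E_a ⊕ E_b = (M1 ⊕ K) ⊕ (M2 ⊕ K) = M1 ⊕ M2, so the key drops out. Then M2 = (M1 ⊕ M2) ⊕ M1 over the first 15 bytes.
byte 0: (88 xor 4a) xor 75 = c2 xor 75 = b7
byte 1: (ce xor ab) xor 70 = 65 xor 70 = 15
byte 2: (d8 xor fa) xor 64 = 22 xor 64 = 46
byte 3: (cb xor 44) xor 61 = 8f xor 61 = ee
byte 4: (95 xor 4c) xor 74 = d9 xor 74 = ad
byte 5: (3b xor a5) xor 65 = 9e xor 65 = fb
byte 6: (eb xor 90) xor 20 = 7b xor 20 = 5b
byte 7: (a4 xor 4a) xor 70 = ee xor 70 = 9e
byte 8: (d1 xor 0a) xor 61 = db xor 61 = ba
byte 9: (f7 xor bd) xor 63 = 4a xor 63 = 29
byte 10: (ef xor 38) xor 6b = d7 xor 6b = bc
byte 11: (08 xor d9) xor 65 = d1 xor 65 = b4
byte 12: (47 xor b4) xor 74 = f3 xor 74 = 87
byte 13: (92 xor ea) xor 20 = 78 xor 20 = 58
byte 14: (ce xor f7) xor 6c = 39 xor 6c = 55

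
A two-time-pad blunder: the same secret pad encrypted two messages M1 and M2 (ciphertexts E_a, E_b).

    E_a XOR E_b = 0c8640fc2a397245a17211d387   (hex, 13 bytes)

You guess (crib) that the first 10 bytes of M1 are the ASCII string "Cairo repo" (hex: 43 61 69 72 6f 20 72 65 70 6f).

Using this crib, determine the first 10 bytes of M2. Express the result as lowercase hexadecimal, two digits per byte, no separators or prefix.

Since E_a ⊕ E_b = M1 ⊕ M2, XORing with the guessed M1 bytes yields the corresponding M2 bytes: M2 = (E_a ⊕ E_b) ⊕ M1.
byte 0: 0c ^ 43 = 4f
byte 1: 86 ^ 61 = e7
byte 2: 40 ^ 69 = 29
byte 3: fc ^ 72 = 8e
byte 4: 2a ^ 6f = 45
byte 5: 39 ^ 20 = 19
byte 6: 72 ^ 72 = 00
byte 7: 45 ^ 65 = 20
byte 8: a1 ^ 70 = d1
byte 9: 72 ^ 6f = 1d

4fe7298e45190020d11d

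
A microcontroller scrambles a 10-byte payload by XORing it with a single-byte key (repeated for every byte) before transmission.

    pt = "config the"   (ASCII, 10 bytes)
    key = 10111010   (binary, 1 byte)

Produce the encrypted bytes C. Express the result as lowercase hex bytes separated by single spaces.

d9 d5 d4 dc d3 dd 9a ce d2 df

The 1-byte key repeats, so the effective keystream is ba ba ba ba ba ba ba ba ba ba.
byte 0: 63 XOR ba = d9
byte 1: 6f XOR ba = d5
byte 2: 6e XOR ba = d4
byte 3: 66 XOR ba = dc
byte 4: 69 XOR ba = d3
byte 5: 67 XOR ba = dd
byte 6: 20 XOR ba = 9a
byte 7: 74 XOR ba = ce
byte 8: 68 XOR ba = d2
byte 9: 65 XOR ba = df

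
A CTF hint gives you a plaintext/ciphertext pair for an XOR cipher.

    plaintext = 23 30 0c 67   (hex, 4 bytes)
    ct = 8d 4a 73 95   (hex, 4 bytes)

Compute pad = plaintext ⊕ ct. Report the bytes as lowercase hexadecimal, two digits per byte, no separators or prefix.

Since ct = plaintext ⊕ pad, XORing both sides with plaintext gives pad = plaintext ⊕ ct.
00100011 XOR 10001101 = 10101110
00110000 XOR 01001010 = 01111010
00001100 XOR 01110011 = 01111111
01100111 XOR 10010101 = 11110010

ae7a7ff2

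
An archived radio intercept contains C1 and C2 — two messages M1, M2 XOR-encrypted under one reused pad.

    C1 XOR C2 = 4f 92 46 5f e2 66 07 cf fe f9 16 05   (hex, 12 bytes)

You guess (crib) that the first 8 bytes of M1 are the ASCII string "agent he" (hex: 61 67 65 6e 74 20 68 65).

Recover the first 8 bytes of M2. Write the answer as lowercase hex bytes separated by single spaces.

2e f5 23 31 96 46 6f aa

Since C1 ⊕ C2 = M1 ⊕ M2, XORing with the guessed M1 bytes yields the corresponding M2 bytes: M2 = (C1 ⊕ C2) ⊕ M1.
4f ^ 61 = 2e
92 ^ 67 = f5
46 ^ 65 = 23
5f ^ 6e = 31
e2 ^ 74 = 96
66 ^ 20 = 46
07 ^ 68 = 6f
cf ^ 65 = aa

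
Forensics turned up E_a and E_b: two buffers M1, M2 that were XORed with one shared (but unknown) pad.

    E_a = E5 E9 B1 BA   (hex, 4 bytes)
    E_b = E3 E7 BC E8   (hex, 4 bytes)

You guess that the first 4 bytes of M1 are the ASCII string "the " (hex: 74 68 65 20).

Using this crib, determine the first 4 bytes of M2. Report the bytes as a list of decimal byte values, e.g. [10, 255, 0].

[114, 102, 104, 114]

First, E_a ⊕ E_b = (M1 ⊕ K) ⊕ (M2 ⊕ K) = M1 ⊕ M2, so the key drops out. Then M2 = (M1 ⊕ M2) ⊕ M1 over the first 4 bytes.
byte 0: (e5 ^ e3) ^ 74 = 06 ^ 74 = 72
byte 1: (e9 ^ e7) ^ 68 = 0e ^ 68 = 66
byte 2: (b1 ^ bc) ^ 65 = 0d ^ 65 = 68
byte 3: (ba ^ e8) ^ 20 = 52 ^ 20 = 72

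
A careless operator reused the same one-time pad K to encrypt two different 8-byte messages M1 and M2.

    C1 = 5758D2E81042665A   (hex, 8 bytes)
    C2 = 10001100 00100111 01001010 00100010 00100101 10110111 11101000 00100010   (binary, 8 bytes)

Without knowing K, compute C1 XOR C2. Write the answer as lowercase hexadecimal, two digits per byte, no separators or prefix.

C1 ⊕ C2 = (M1 ⊕ K) ⊕ (M2 ⊕ K) = M1 ⊕ M2 — the shared key cancels under XOR.
57 XOR 8c = db
58 XOR 27 = 7f
d2 XOR 4a = 98
e8 XOR 22 = ca
10 XOR 25 = 35
42 XOR b7 = f5
66 XOR e8 = 8e
5a XOR 22 = 78

db7f98ca35f58e78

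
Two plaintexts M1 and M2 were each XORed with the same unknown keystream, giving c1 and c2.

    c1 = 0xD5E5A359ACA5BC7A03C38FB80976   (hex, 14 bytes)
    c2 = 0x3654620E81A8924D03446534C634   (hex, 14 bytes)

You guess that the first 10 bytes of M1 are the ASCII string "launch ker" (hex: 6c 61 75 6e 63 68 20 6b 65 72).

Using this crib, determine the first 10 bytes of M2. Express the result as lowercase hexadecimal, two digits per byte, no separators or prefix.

First, c1 ⊕ c2 = (M1 ⊕ K) ⊕ (M2 ⊕ K) = M1 ⊕ M2, so the key drops out. Then M2 = (M1 ⊕ M2) ⊕ M1 over the first 10 bytes.
byte 0: (d5 XOR 36) XOR 6c = e3 XOR 6c = 8f
byte 1: (e5 XOR 54) XOR 61 = b1 XOR 61 = d0
byte 2: (a3 XOR 62) XOR 75 = c1 XOR 75 = b4
byte 3: (59 XOR 0e) XOR 6e = 57 XOR 6e = 39
byte 4: (ac XOR 81) XOR 63 = 2d XOR 63 = 4e
byte 5: (a5 XOR a8) XOR 68 = 0d XOR 68 = 65
byte 6: (bc XOR 92) XOR 20 = 2e XOR 20 = 0e
byte 7: (7a XOR 4d) XOR 6b = 37 XOR 6b = 5c
byte 8: (03 XOR 03) XOR 65 = 00 XOR 65 = 65
byte 9: (c3 XOR 44) XOR 72 = 87 XOR 72 = f5

8fd0b4394e650e5c65f5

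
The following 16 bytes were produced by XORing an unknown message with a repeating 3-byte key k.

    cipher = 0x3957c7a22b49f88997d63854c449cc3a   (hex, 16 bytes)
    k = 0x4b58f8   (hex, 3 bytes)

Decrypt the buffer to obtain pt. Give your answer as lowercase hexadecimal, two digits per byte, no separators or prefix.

The 3-byte key repeats, so the effective keystream is 4b 58 f8 4b 58 f8 4b 58 f8 4b 58 f8 4b 58 f8 4b.
byte 0: 00111001 ^ 01001011 = 01110010
byte 1: 01010111 ^ 01011000 = 00001111
byte 2: 11000111 ^ 11111000 = 00111111
byte 3: 10100010 ^ 01001011 = 11101001
byte 4: 00101011 ^ 01011000 = 01110011
byte 5: 01001001 ^ 11111000 = 10110001
byte 6: 11111000 ^ 01001011 = 10110011
byte 7: 10001001 ^ 01011000 = 11010001
byte 8: 10010111 ^ 11111000 = 01101111
byte 9: 11010110 ^ 01001011 = 10011101
byte 10: 00111000 ^ 01011000 = 01100000
byte 11: 01010100 ^ 11111000 = 10101100
byte 12: 11000100 ^ 01001011 = 10001111
byte 13: 01001001 ^ 01011000 = 00010001
byte 14: 11001100 ^ 11111000 = 00110100
byte 15: 00111010 ^ 01001011 = 01110001

720f3fe973b1b3d16f9d60ac8f113471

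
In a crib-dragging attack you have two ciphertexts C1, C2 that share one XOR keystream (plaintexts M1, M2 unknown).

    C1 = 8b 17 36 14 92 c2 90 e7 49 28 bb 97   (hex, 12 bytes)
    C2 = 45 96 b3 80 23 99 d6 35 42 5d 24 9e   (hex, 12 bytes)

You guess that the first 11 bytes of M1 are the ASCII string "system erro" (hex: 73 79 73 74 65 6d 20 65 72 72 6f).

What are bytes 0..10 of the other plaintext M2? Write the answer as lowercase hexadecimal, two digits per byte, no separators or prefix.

bdf8f6e0d43666b77907f0

First, C1 ⊕ C2 = (M1 ⊕ K) ⊕ (M2 ⊕ K) = M1 ⊕ M2, so the key drops out. Then M2 = (M1 ⊕ M2) ⊕ M1 over the first 11 bytes.
byte 0: (8b ^ 45) ^ 73 = ce ^ 73 = bd
byte 1: (17 ^ 96) ^ 79 = 81 ^ 79 = f8
byte 2: (36 ^ b3) ^ 73 = 85 ^ 73 = f6
byte 3: (14 ^ 80) ^ 74 = 94 ^ 74 = e0
byte 4: (92 ^ 23) ^ 65 = b1 ^ 65 = d4
byte 5: (c2 ^ 99) ^ 6d = 5b ^ 6d = 36
byte 6: (90 ^ d6) ^ 20 = 46 ^ 20 = 66
byte 7: (e7 ^ 35) ^ 65 = d2 ^ 65 = b7
byte 8: (49 ^ 42) ^ 72 = 0b ^ 72 = 79
byte 9: (28 ^ 5d) ^ 72 = 75 ^ 72 = 07
byte 10: (bb ^ 24) ^ 6f = 9f ^ 6f = f0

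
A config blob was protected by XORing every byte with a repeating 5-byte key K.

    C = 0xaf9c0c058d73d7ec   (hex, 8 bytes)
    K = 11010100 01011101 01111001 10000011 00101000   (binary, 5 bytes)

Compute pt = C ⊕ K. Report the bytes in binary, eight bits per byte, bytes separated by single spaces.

The 5-byte key repeats, so the effective keystream is d4 5d 79 83 28 d4 5d 79.
byte 0: af XOR d4 = 7b
byte 1: 9c XOR 5d = c1
byte 2: 0c XOR 79 = 75
byte 3: 05 XOR 83 = 86
byte 4: 8d XOR 28 = a5
byte 5: 73 XOR d4 = a7
byte 6: d7 XOR 5d = 8a
byte 7: ec XOR 79 = 95

01111011 11000001 01110101 10000110 10100101 10100111 10001010 10010101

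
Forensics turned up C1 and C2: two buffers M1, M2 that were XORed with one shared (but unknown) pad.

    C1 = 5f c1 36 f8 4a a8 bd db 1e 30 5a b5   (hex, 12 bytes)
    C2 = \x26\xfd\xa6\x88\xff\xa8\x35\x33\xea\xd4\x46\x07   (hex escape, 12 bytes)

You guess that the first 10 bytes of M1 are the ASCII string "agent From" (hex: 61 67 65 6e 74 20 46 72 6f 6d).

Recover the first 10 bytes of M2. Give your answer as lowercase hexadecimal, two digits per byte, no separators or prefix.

First, C1 ⊕ C2 = (M1 ⊕ K) ⊕ (M2 ⊕ K) = M1 ⊕ M2, so the key drops out. Then M2 = (M1 ⊕ M2) ⊕ M1 over the first 10 bytes.
byte 0: (5f ^ 26) ^ 61 = 79 ^ 61 = 18
byte 1: (c1 ^ fd) ^ 67 = 3c ^ 67 = 5b
byte 2: (36 ^ a6) ^ 65 = 90 ^ 65 = f5
byte 3: (f8 ^ 88) ^ 6e = 70 ^ 6e = 1e
byte 4: (4a ^ ff) ^ 74 = b5 ^ 74 = c1
byte 5: (a8 ^ a8) ^ 20 = 00 ^ 20 = 20
byte 6: (bd ^ 35) ^ 46 = 88 ^ 46 = ce
byte 7: (db ^ 33) ^ 72 = e8 ^ 72 = 9a
byte 8: (1e ^ ea) ^ 6f = f4 ^ 6f = 9b
byte 9: (30 ^ d4) ^ 6d = e4 ^ 6d = 89

185bf51ec120ce9a9b89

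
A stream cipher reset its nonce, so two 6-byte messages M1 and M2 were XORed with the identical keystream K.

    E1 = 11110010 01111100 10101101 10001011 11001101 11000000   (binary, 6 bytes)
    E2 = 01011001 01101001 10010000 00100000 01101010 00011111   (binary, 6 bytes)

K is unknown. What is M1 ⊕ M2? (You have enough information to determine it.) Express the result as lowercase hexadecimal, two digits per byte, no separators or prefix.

ab153daba7df

E1 ⊕ E2 = (M1 ⊕ K) ⊕ (M2 ⊕ K) = M1 ⊕ M2 — the shared key cancels under XOR.
11110010 ^ 01011001 = 10101011
01111100 ^ 01101001 = 00010101
10101101 ^ 10010000 = 00111101
10001011 ^ 00100000 = 10101011
11001101 ^ 01101010 = 10100111
11000000 ^ 00011111 = 11011111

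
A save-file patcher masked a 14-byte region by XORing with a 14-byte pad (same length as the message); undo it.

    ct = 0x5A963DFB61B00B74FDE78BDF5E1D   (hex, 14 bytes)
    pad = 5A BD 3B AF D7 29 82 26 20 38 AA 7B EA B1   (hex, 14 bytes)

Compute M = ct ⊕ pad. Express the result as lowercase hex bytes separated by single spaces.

00 2b 06 54 b6 99 89 52 dd df 21 a4 b4 ac

XOR is its own inverse, so applying the key byte-wise gives the result directly.
byte 0: 5a XOR 5a = 00
byte 1: 96 XOR bd = 2b
byte 2: 3d XOR 3b = 06
byte 3: fb XOR af = 54
byte 4: 61 XOR d7 = b6
byte 5: b0 XOR 29 = 99
byte 6: 0b XOR 82 = 89
byte 7: 74 XOR 26 = 52
byte 8: fd XOR 20 = dd
byte 9: e7 XOR 38 = df
byte 10: 8b XOR aa = 21
byte 11: df XOR 7b = a4
byte 12: 5e XOR ea = b4
byte 13: 1d XOR b1 = ac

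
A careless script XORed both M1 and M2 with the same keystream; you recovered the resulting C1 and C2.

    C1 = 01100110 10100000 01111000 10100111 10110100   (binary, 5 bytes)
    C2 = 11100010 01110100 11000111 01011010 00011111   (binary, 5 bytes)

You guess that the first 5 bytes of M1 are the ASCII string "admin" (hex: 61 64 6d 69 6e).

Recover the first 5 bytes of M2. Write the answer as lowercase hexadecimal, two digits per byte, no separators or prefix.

First, C1 ⊕ C2 = (M1 ⊕ K) ⊕ (M2 ⊕ K) = M1 ⊕ M2, so the key drops out. Then M2 = (M1 ⊕ M2) ⊕ M1 over the first 5 bytes.
byte 0: (66 XOR e2) XOR 61 = 84 XOR 61 = e5
byte 1: (a0 XOR 74) XOR 64 = d4 XOR 64 = b0
byte 2: (78 XOR c7) XOR 6d = bf XOR 6d = d2
byte 3: (a7 XOR 5a) XOR 69 = fd XOR 69 = 94
byte 4: (b4 XOR 1f) XOR 6e = ab XOR 6e = c5

e5b0d294c5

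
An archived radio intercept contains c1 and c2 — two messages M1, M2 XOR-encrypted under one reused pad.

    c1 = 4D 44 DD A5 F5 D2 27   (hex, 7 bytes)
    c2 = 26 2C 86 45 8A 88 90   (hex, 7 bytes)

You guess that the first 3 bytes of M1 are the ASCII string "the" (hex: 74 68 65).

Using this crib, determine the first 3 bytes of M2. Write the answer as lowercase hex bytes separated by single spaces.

First, c1 ⊕ c2 = (M1 ⊕ K) ⊕ (M2 ⊕ K) = M1 ⊕ M2, so the key drops out. Then M2 = (M1 ⊕ M2) ⊕ M1 over the first 3 bytes.
byte 0: (4d XOR 26) XOR 74 = 6b XOR 74 = 1f
byte 1: (44 XOR 2c) XOR 68 = 68 XOR 68 = 00
byte 2: (dd XOR 86) XOR 65 = 5b XOR 65 = 3e

1f 00 3e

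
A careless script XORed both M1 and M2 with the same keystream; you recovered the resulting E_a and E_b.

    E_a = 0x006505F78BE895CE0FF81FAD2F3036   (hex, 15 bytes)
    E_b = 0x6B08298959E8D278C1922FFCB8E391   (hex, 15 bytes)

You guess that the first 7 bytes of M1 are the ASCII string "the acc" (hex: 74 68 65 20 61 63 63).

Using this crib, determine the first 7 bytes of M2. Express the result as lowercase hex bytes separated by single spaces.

1f 05 49 5e b3 63 24

First, E_a ⊕ E_b = (M1 ⊕ K) ⊕ (M2 ⊕ K) = M1 ⊕ M2, so the key drops out. Then M2 = (M1 ⊕ M2) ⊕ M1 over the first 7 bytes.
byte 0: (00 ^ 6b) ^ 74 = 6b ^ 74 = 1f
byte 1: (65 ^ 08) ^ 68 = 6d ^ 68 = 05
byte 2: (05 ^ 29) ^ 65 = 2c ^ 65 = 49
byte 3: (f7 ^ 89) ^ 20 = 7e ^ 20 = 5e
byte 4: (8b ^ 59) ^ 61 = d2 ^ 61 = b3
byte 5: (e8 ^ e8) ^ 63 = 00 ^ 63 = 63
byte 6: (95 ^ d2) ^ 63 = 47 ^ 63 = 24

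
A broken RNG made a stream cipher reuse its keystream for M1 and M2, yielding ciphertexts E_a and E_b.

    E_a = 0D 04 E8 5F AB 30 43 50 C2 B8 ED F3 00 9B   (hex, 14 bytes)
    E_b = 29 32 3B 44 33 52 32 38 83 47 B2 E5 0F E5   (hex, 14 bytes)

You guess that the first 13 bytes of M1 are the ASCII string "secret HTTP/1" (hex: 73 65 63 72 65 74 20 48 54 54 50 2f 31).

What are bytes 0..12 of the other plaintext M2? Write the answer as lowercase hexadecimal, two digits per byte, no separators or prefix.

5753b069fd16512015ab0f393e

First, E_a ⊕ E_b = (M1 ⊕ K) ⊕ (M2 ⊕ K) = M1 ⊕ M2, so the key drops out. Then M2 = (M1 ⊕ M2) ⊕ M1 over the first 13 bytes.
byte 0: (0d XOR 29) XOR 73 = 24 XOR 73 = 57
byte 1: (04 XOR 32) XOR 65 = 36 XOR 65 = 53
byte 2: (e8 XOR 3b) XOR 63 = d3 XOR 63 = b0
byte 3: (5f XOR 44) XOR 72 = 1b XOR 72 = 69
byte 4: (ab XOR 33) XOR 65 = 98 XOR 65 = fd
byte 5: (30 XOR 52) XOR 74 = 62 XOR 74 = 16
byte 6: (43 XOR 32) XOR 20 = 71 XOR 20 = 51
byte 7: (50 XOR 38) XOR 48 = 68 XOR 48 = 20
byte 8: (c2 XOR 83) XOR 54 = 41 XOR 54 = 15
byte 9: (b8 XOR 47) XOR 54 = ff XOR 54 = ab
byte 10: (ed XOR b2) XOR 50 = 5f XOR 50 = 0f
byte 11: (f3 XOR e5) XOR 2f = 16 XOR 2f = 39
byte 12: (00 XOR 0f) XOR 31 = 0f XOR 31 = 3e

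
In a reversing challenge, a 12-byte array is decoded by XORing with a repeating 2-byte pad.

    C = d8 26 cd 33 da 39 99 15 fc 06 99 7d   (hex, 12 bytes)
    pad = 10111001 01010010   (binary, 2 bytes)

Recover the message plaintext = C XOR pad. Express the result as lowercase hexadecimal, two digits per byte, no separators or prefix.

61747461636b20474554202f

The 2-byte key repeats, so the effective keystream is b9 52 b9 52 b9 52 b9 52 b9 52 b9 52.
byte 0: d8 ^ b9 = 61
byte 1: 26 ^ 52 = 74
byte 2: cd ^ b9 = 74
byte 3: 33 ^ 52 = 61
byte 4: da ^ b9 = 63
byte 5: 39 ^ 52 = 6b
byte 6: 99 ^ b9 = 20
byte 7: 15 ^ 52 = 47
byte 8: fc ^ b9 = 45
byte 9: 06 ^ 52 = 54
byte 10: 99 ^ b9 = 20
byte 11: 7d ^ 52 = 2f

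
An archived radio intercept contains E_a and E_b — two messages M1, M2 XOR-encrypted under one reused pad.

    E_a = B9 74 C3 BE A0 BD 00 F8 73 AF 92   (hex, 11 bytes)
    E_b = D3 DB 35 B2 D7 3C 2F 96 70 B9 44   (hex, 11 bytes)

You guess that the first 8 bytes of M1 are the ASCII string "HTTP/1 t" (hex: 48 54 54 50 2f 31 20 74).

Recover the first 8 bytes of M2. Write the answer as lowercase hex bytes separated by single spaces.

First, E_a ⊕ E_b = (M1 ⊕ K) ⊕ (M2 ⊕ K) = M1 ⊕ M2, so the key drops out. Then M2 = (M1 ⊕ M2) ⊕ M1 over the first 8 bytes.
byte 0: (b9 xor d3) xor 48 = 6a xor 48 = 22
byte 1: (74 xor db) xor 54 = af xor 54 = fb
byte 2: (c3 xor 35) xor 54 = f6 xor 54 = a2
byte 3: (be xor b2) xor 50 = 0c xor 50 = 5c
byte 4: (a0 xor d7) xor 2f = 77 xor 2f = 58
byte 5: (bd xor 3c) xor 31 = 81 xor 31 = b0
byte 6: (00 xor 2f) xor 20 = 2f xor 20 = 0f
byte 7: (f8 xor 96) xor 74 = 6e xor 74 = 1a

22 fb a2 5c 58 b0 0f 1a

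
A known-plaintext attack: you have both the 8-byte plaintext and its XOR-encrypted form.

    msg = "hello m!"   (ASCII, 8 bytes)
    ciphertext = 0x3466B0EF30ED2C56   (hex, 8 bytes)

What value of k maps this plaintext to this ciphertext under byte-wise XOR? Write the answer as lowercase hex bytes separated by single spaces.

Since ciphertext = msg ⊕ k, XORing both sides with msg gives k = msg ⊕ ciphertext.
104 xor  52 =  92
101 xor 102 =   3
108 xor 176 = 220
108 xor 239 = 131
111 xor  48 =  95
 32 xor 237 = 205
109 xor  44 =  65
 33 xor  86 = 119

5c 03 dc 83 5f cd 41 77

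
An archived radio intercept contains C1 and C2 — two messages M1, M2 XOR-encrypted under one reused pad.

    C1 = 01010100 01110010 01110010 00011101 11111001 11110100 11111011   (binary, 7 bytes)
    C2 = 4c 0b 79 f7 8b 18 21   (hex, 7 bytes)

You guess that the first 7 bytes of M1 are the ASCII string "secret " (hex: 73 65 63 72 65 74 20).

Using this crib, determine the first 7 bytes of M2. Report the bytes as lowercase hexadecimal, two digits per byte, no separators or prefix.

First, C1 ⊕ C2 = (M1 ⊕ K) ⊕ (M2 ⊕ K) = M1 ⊕ M2, so the key drops out. Then M2 = (M1 ⊕ M2) ⊕ M1 over the first 7 bytes.
byte 0: (54 ⊕ 4c) ⊕ 73 = 18 ⊕ 73 = 6b
byte 1: (72 ⊕ 0b) ⊕ 65 = 79 ⊕ 65 = 1c
byte 2: (72 ⊕ 79) ⊕ 63 = 0b ⊕ 63 = 68
byte 3: (1d ⊕ f7) ⊕ 72 = ea ⊕ 72 = 98
byte 4: (f9 ⊕ 8b) ⊕ 65 = 72 ⊕ 65 = 17
byte 5: (f4 ⊕ 18) ⊕ 74 = ec ⊕ 74 = 98
byte 6: (fb ⊕ 21) ⊕ 20 = da ⊕ 20 = fa

6b1c68981798fa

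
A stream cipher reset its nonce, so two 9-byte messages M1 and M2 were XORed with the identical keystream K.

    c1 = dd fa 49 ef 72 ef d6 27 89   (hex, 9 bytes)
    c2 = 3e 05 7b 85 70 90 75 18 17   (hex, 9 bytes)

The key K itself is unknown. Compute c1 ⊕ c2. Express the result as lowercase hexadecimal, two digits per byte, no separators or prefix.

c1 ⊕ c2 = (M1 ⊕ K) ⊕ (M2 ⊕ K) = M1 ⊕ M2 — the shared key cancels under XOR.
byte 0: 221 XOR  62 = 227
byte 1: 250 XOR   5 = 255
byte 2:  73 XOR 123 =  50
byte 3: 239 XOR 133 = 106
byte 4: 114 XOR 112 =   2
byte 5: 239 XOR 144 = 127
byte 6: 214 XOR 117 = 163
byte 7:  39 XOR  24 =  63
byte 8: 137 XOR  23 = 158

e3ff326a027fa33f9e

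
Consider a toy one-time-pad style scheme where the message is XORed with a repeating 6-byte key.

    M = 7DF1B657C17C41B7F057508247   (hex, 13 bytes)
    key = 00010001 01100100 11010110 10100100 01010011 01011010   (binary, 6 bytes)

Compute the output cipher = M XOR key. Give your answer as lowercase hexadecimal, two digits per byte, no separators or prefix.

The 6-byte key repeats, so the effective keystream is 11 64 d6 a4 53 5a 11 64 d6 a4 53 5a 11.
byte 0: 7d XOR 11 = 6c
byte 1: f1 XOR 64 = 95
byte 2: b6 XOR d6 = 60
byte 3: 57 XOR a4 = f3
byte 4: c1 XOR 53 = 92
byte 5: 7c XOR 5a = 26
byte 6: 41 XOR 11 = 50
byte 7: b7 XOR 64 = d3
byte 8: f0 XOR d6 = 26
byte 9: 57 XOR a4 = f3
byte 10: 50 XOR 53 = 03
byte 11: 82 XOR 5a = d8
byte 12: 47 XOR 11 = 56

6c9560f3922650d326f303d856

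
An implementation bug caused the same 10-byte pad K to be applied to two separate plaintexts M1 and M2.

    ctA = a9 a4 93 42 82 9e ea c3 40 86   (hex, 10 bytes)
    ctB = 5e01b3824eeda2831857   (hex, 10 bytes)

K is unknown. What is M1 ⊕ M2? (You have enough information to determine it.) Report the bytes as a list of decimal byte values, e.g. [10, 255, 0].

[247, 165, 32, 192, 204, 115, 72, 64, 88, 209]

ctA ⊕ ctB = (M1 ⊕ K) ⊕ (M2 ⊕ K) = M1 ⊕ M2 — the shared key cancels under XOR.
a9 XOR 5e = f7
a4 XOR 01 = a5
93 XOR b3 = 20
42 XOR 82 = c0
82 XOR 4e = cc
9e XOR ed = 73
ea XOR a2 = 48
c3 XOR 83 = 40
40 XOR 18 = 58
86 XOR 57 = d1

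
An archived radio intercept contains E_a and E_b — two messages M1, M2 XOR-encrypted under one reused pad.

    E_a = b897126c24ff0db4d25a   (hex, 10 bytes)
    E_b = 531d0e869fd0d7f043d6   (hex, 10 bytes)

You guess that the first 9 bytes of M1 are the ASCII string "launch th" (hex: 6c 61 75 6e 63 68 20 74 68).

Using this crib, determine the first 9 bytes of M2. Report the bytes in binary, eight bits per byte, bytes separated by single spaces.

10000111 11101011 01101001 10000100 11011000 01000111 11111010 00110000 11111001

First, E_a ⊕ E_b = (M1 ⊕ K) ⊕ (M2 ⊕ K) = M1 ⊕ M2, so the key drops out. Then M2 = (M1 ⊕ M2) ⊕ M1 over the first 9 bytes.
byte 0: (b8 xor 53) xor 6c = eb xor 6c = 87
byte 1: (97 xor 1d) xor 61 = 8a xor 61 = eb
byte 2: (12 xor 0e) xor 75 = 1c xor 75 = 69
byte 3: (6c xor 86) xor 6e = ea xor 6e = 84
byte 4: (24 xor 9f) xor 63 = bb xor 63 = d8
byte 5: (ff xor d0) xor 68 = 2f xor 68 = 47
byte 6: (0d xor d7) xor 20 = da xor 20 = fa
byte 7: (b4 xor f0) xor 74 = 44 xor 74 = 30
byte 8: (d2 xor 43) xor 68 = 91 xor 68 = f9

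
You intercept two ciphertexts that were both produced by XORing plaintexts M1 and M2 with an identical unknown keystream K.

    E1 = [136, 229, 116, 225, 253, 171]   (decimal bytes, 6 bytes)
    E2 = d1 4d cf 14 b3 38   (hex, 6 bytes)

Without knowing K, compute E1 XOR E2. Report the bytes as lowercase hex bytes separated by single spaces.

59 a8 bb f5 4e 93

E1 ⊕ E2 = (M1 ⊕ K) ⊕ (M2 ⊕ K) = M1 ⊕ M2 — the shared key cancels under XOR.
byte 0: 88 xor d1 = 59
byte 1: e5 xor 4d = a8
byte 2: 74 xor cf = bb
byte 3: e1 xor 14 = f5
byte 4: fd xor b3 = 4e
byte 5: ab xor 38 = 93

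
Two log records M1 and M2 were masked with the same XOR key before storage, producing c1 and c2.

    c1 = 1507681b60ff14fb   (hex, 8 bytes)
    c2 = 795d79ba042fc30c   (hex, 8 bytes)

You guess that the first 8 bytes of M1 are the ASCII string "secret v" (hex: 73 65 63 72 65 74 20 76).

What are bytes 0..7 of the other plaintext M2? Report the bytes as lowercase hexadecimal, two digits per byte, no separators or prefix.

First, c1 ⊕ c2 = (M1 ⊕ K) ⊕ (M2 ⊕ K) = M1 ⊕ M2, so the key drops out. Then M2 = (M1 ⊕ M2) ⊕ M1 over the first 8 bytes.
byte 0: (15 XOR 79) XOR 73 = 6c XOR 73 = 1f
byte 1: (07 XOR 5d) XOR 65 = 5a XOR 65 = 3f
byte 2: (68 XOR 79) XOR 63 = 11 XOR 63 = 72
byte 3: (1b XOR ba) XOR 72 = a1 XOR 72 = d3
byte 4: (60 XOR 04) XOR 65 = 64 XOR 65 = 01
byte 5: (ff XOR 2f) XOR 74 = d0 XOR 74 = a4
byte 6: (14 XOR c3) XOR 20 = d7 XOR 20 = f7
byte 7: (fb XOR 0c) XOR 76 = f7 XOR 76 = 81

1f3f72d301a4f781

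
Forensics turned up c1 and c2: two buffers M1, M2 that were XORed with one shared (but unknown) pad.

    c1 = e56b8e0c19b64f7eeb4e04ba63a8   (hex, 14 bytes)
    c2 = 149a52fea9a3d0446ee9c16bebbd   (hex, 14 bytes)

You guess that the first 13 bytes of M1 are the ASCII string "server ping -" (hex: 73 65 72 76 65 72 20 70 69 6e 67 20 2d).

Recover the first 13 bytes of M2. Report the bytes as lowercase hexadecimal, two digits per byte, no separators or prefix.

8294ae84d567bf4aecc9a2f1a5

First, c1 ⊕ c2 = (M1 ⊕ K) ⊕ (M2 ⊕ K) = M1 ⊕ M2, so the key drops out. Then M2 = (M1 ⊕ M2) ⊕ M1 over the first 13 bytes.
byte 0: (e5 xor 14) xor 73 = f1 xor 73 = 82
byte 1: (6b xor 9a) xor 65 = f1 xor 65 = 94
byte 2: (8e xor 52) xor 72 = dc xor 72 = ae
byte 3: (0c xor fe) xor 76 = f2 xor 76 = 84
byte 4: (19 xor a9) xor 65 = b0 xor 65 = d5
byte 5: (b6 xor a3) xor 72 = 15 xor 72 = 67
byte 6: (4f xor d0) xor 20 = 9f xor 20 = bf
byte 7: (7e xor 44) xor 70 = 3a xor 70 = 4a
byte 8: (eb xor 6e) xor 69 = 85 xor 69 = ec
byte 9: (4e xor e9) xor 6e = a7 xor 6e = c9
byte 10: (04 xor c1) xor 67 = c5 xor 67 = a2
byte 11: (ba xor 6b) xor 20 = d1 xor 20 = f1
byte 12: (63 xor eb) xor 2d = 88 xor 2d = a5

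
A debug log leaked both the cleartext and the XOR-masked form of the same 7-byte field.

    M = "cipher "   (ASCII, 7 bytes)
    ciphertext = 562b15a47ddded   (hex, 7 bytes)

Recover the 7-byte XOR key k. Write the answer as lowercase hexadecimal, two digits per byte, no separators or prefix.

Since ciphertext = M ⊕ k, XORing both sides with M gives k = M ⊕ ciphertext.
byte 0: 63 ⊕ 56 = 35
byte 1: 69 ⊕ 2b = 42
byte 2: 70 ⊕ 15 = 65
byte 3: 68 ⊕ a4 = cc
byte 4: 65 ⊕ 7d = 18
byte 5: 72 ⊕ dd = af
byte 6: 20 ⊕ ed = cd

354265cc18afcd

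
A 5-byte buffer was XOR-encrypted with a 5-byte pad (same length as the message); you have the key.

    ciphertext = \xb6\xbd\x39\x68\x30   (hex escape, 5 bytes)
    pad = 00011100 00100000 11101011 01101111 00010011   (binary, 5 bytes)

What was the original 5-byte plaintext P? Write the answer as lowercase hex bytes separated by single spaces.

aa 9d d2 07 23

byte 0: b6 XOR 1c = aa
byte 1: bd XOR 20 = 9d
byte 2: 39 XOR eb = d2
byte 3: 68 XOR 6f = 07
byte 4: 30 XOR 13 = 23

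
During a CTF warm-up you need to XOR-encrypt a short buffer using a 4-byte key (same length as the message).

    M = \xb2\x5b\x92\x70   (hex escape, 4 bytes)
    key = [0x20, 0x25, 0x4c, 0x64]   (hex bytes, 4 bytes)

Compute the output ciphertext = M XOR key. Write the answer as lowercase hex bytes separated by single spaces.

92 7e de 14

byte 0: b2 XOR 20 = 92
byte 1: 5b XOR 25 = 7e
byte 2: 92 XOR 4c = de
byte 3: 70 XOR 64 = 14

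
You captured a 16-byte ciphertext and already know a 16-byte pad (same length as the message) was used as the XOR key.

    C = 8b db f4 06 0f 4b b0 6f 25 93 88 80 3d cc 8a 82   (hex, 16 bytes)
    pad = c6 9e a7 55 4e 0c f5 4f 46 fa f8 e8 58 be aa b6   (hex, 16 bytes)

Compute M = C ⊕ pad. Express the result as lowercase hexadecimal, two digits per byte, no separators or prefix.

4d455353414745206369706865722034

8b XOR c6 = 4d
db XOR 9e = 45
f4 XOR a7 = 53
06 XOR 55 = 53
0f XOR 4e = 41
4b XOR 0c = 47
b0 XOR f5 = 45
6f XOR 4f = 20
25 XOR 46 = 63
93 XOR fa = 69
88 XOR f8 = 70
80 XOR e8 = 68
3d XOR 58 = 65
cc XOR be = 72
8a XOR aa = 20
82 XOR b6 = 34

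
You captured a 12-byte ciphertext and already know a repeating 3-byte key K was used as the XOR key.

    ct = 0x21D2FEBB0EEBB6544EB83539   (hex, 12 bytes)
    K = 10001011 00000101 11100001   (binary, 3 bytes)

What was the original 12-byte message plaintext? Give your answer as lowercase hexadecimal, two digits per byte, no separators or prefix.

aad71f300b0a3d51af3330d8

The 3-byte key repeats, so the effective keystream is 8b 05 e1 8b 05 e1 8b 05 e1 8b 05 e1.
byte 0: 21 XOR 8b = aa
byte 1: d2 XOR 05 = d7
byte 2: fe XOR e1 = 1f
byte 3: bb XOR 8b = 30
byte 4: 0e XOR 05 = 0b
byte 5: eb XOR e1 = 0a
byte 6: b6 XOR 8b = 3d
byte 7: 54 XOR 05 = 51
byte 8: 4e XOR e1 = af
byte 9: b8 XOR 8b = 33
byte 10: 35 XOR 05 = 30
byte 11: 39 XOR e1 = d8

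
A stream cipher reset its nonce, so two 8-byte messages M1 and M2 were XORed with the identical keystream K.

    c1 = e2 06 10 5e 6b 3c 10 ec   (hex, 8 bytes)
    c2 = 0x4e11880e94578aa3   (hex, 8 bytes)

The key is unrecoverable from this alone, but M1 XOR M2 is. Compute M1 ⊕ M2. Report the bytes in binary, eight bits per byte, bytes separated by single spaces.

10101100 00010111 10011000 01010000 11111111 01101011 10011010 01001111

c1 ⊕ c2 = (M1 ⊕ K) ⊕ (M2 ⊕ K) = M1 ⊕ M2 — the shared key cancels under XOR.
byte 0: e2 ^ 4e = ac
byte 1: 06 ^ 11 = 17
byte 2: 10 ^ 88 = 98
byte 3: 5e ^ 0e = 50
byte 4: 6b ^ 94 = ff
byte 5: 3c ^ 57 = 6b
byte 6: 10 ^ 8a = 9a
byte 7: ec ^ a3 = 4f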